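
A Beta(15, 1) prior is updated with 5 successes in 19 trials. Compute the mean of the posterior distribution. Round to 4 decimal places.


After update: Beta(20, 15)
Mean = 20 / (20 + 15) = 20 / 35
= 0.5714

0.5714


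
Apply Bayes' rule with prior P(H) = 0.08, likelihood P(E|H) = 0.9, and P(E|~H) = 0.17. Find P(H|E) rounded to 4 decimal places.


Step 1: Compute marginal P(E) = P(E|H)P(H) + P(E|~H)P(~H)
= 0.9*0.08 + 0.17*0.92 = 0.2284
Step 2: P(H|E) = P(E|H)P(H)/P(E) = 0.072/0.2284
= 0.3152

0.3152


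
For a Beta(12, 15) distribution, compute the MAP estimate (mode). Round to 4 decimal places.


MAP = mode = (a-1)/(a+b-2)
= (12-1)/(12+15-2)
= 11/25 = 0.44

0.44


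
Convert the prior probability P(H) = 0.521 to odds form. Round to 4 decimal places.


P(not H) = 1 - 0.521 = 0.479
Odds = 0.521 / 0.479 = 1.0877

1.0877


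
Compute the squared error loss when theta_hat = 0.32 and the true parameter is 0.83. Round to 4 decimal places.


L = (theta_hat - theta_true)^2
= (0.32 - 0.83)^2
= -0.51^2 = 0.2601

0.2601


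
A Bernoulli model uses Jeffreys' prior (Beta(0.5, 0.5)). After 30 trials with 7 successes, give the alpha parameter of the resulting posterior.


Posterior = Beta(prior_alpha + successes, prior_beta + failures)
= Beta(0.5 + 7, 0.5 + 23)
Posterior alpha = 0.5 + k = 0.5 + 7 = 7.5

7.5


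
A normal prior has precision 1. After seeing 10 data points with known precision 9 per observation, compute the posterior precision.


In the conjugate normal model, precisions add:
tau_posterior = tau_prior + n * tau_data
= 1 + 10*9 = 91

91


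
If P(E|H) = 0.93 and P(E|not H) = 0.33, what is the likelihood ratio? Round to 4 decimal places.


Likelihood ratio = P(E|H) / P(E|not H)
= 0.93 / 0.33
= 2.8182

2.8182


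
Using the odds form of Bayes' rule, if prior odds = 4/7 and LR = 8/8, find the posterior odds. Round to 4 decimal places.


Bayes' rule in odds form: posterior odds = prior odds * LR
= (4 * 8) / (7 * 8)
= 32/56 = 0.5714

0.5714


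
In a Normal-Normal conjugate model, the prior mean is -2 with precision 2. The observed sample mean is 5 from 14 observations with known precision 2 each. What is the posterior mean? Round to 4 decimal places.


Posterior precision = tau0 + n*tau = 2 + 14*2 = 30
Posterior mean = (tau0*mu0 + n*tau*xbar) / posterior_precision
= (2*-2 + 14*2*5) / 30
= 136 / 30 = 4.5333

4.5333


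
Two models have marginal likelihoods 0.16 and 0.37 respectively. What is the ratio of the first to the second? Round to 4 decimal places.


Evidence ratio = 0.16 / 0.37
= 0.4324

0.4324


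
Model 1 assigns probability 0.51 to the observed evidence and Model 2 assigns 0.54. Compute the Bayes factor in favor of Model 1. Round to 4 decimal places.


BF = P(data|M1) / P(data|M2)
= 0.51 / 0.54 = 0.9444

0.9444


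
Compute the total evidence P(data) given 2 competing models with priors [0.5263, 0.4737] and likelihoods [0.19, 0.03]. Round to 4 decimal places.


Marginal likelihood = sum P(model_i) * P(data|model_i)
Model 1: 0.5263 * 0.19 = 0.1
Model 2: 0.4737 * 0.03 = 0.0142
Total = 0.1142

0.1142


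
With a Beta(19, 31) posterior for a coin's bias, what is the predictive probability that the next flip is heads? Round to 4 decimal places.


The predictive probability equals the posterior mean.
P(next = heads) = alpha / (alpha + beta)
= 19 / 50 = 0.38

0.38


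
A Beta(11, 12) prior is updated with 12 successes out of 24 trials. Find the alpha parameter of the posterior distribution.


In the Beta-Binomial conjugate update:
alpha_post = alpha_prior + successes
= 11 + 12
= 23

23


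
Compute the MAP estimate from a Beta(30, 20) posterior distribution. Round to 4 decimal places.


MAP = mode of Beta distribution
= (alpha - 1)/(alpha + beta - 2)
= (30-1)/(30+20-2)
= 29/48 = 0.6042

0.6042


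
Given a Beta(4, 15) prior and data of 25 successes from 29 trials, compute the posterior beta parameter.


Number of failures = 29 - 25 = 4
Posterior beta = 15 + 4 = 19

19


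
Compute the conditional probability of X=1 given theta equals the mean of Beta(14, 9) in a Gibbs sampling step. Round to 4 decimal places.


Mean of Beta(14, 9) = 0.6087
P(X=1 | theta=0.6087) = 0.6087

0.6087


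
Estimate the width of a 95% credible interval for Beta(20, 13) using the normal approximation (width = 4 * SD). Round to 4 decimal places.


For Beta(a,b): Var = ab/((a+b)^2(a+b+1))
Var = 0.007, SD = 0.0838
Approximate 95% CI width = 4 * 0.0838 = 0.3352

0.3352


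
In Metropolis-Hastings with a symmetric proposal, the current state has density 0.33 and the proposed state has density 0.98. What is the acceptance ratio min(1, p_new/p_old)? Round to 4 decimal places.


Ratio = p_new / p_old = 0.98 / 0.33 = 2.9697
Acceptance = min(1, 2.9697) = 1.0

1.0


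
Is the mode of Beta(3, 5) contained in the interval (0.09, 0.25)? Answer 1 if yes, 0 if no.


Mode = (a-1)/(a+b-2) = 2/6 = 0.3333
Interval: (0.09, 0.25)
Contains mode? 0

0


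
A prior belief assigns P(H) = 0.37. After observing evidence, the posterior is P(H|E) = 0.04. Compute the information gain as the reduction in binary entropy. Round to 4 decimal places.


H(prior) = -0.37*log2(0.37) - 0.63*log2(0.63)
= 0.9507
H(post) = -0.04*log2(0.04) - 0.96*log2(0.96)
= 0.2423
IG = 0.9507 - 0.2423 = 0.7084

0.7084


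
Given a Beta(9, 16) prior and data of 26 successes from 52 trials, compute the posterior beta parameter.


Number of failures = 52 - 26 = 26
Posterior beta = 16 + 26 = 42

42


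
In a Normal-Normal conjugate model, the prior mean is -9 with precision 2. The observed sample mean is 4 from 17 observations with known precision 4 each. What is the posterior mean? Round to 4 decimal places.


Posterior precision = tau0 + n*tau = 2 + 17*4 = 70
Posterior mean = (tau0*mu0 + n*tau*xbar) / posterior_precision
= (2*-9 + 17*4*4) / 70
= 254 / 70 = 3.6286

3.6286


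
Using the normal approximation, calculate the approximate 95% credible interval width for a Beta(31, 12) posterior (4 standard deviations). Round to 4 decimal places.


Var(Beta) = 31*12/(43^2 * 44) = 0.0046
SD = 0.0676
Width ~ 4*SD = 0.2705

0.2705


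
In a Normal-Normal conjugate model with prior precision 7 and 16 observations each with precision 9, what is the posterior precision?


Posterior precision = prior precision + n * observation precision
= 7 + 16 * 9
= 7 + 144 = 151

151


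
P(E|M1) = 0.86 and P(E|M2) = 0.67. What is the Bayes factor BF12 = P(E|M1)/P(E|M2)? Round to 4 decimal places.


Bayes factor BF12 = P(E|M1) / P(E|M2)
= 0.86 / 0.67
= 1.2836

1.2836


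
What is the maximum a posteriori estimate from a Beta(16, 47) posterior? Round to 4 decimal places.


The MAP estimate equals the mode of the distribution.
Mode of Beta(a,b) = (a-1)/(a+b-2)
= 15/61
= 0.2459

0.2459


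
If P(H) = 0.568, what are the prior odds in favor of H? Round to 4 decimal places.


Prior odds = P(H) / (1 - P(H))
= 0.568 / 0.432
= 1.3148

1.3148


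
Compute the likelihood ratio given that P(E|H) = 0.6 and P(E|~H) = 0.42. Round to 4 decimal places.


LR = P(E|H) / P(E|~H)
= 0.6 / 0.42 = 1.4286

1.4286


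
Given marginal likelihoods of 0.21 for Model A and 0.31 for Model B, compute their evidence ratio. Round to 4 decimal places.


Ratio = ML(A) / ML(B) = 0.21/0.31
= 0.6774

0.6774


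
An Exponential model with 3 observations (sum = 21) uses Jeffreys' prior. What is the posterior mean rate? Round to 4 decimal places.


Posterior Gamma(3, 21)
E[lambda] = 3/21 = 0.1429

0.1429


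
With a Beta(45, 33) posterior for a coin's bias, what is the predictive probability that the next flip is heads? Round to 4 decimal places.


The predictive probability equals the posterior mean.
P(next = heads) = alpha / (alpha + beta)
= 45 / 78 = 0.5769

0.5769


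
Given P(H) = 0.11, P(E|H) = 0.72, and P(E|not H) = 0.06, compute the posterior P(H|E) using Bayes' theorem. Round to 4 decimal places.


By Bayes' theorem: P(H|E) = P(E|H)*P(H) / P(E)
P(E) = P(E|H)*P(H) + P(E|not H)*P(not H)
P(E) = 0.72*0.11 + 0.06*0.89 = 0.1326
P(H|E) = 0.72*0.11 / 0.1326 = 0.5973

0.5973


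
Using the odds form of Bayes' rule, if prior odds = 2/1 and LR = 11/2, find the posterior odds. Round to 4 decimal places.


Bayes' rule in odds form: posterior odds = prior odds * LR
= (2 * 11) / (1 * 2)
= 22/2 = 11.0

11.0


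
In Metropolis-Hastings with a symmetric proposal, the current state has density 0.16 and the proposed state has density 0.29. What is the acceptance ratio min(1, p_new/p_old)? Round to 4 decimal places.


Ratio = p_new / p_old = 0.29 / 0.16 = 1.8125
Acceptance = min(1, 1.8125) = 1.0

1.0


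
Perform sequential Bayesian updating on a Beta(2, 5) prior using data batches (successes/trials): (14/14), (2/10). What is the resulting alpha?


Accumulate successes: 16
Posterior alpha = prior alpha + sum of successes
= 2 + 16 = 18

18


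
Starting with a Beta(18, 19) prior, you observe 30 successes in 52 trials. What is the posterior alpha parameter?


For a Beta-Binomial conjugate model:
Posterior alpha = prior alpha + number of successes
= 18 + 30 = 48

48


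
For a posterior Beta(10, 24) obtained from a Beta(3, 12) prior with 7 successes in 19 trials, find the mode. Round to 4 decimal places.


Mode = (alpha - 1) / (alpha + beta - 2)
= 9 / 32
= 0.2812

0.2812


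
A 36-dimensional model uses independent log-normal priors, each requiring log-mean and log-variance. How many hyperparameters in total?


Per parameter: 2 (log-mean and log-variance).
Total = 36 * 2 = 72

72


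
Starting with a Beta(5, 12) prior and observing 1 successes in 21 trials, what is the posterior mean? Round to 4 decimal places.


Posterior parameters: alpha = 5 + 1 = 6
beta = 12 + 20 = 32
Posterior mean = alpha / (alpha + beta) = 6 / 38
= 0.1579

0.1579


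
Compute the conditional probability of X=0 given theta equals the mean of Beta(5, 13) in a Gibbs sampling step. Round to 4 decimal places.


Mean of Beta(5, 13) = 0.2778
P(X=0 | theta=0.2778) = 0.7222

0.7222


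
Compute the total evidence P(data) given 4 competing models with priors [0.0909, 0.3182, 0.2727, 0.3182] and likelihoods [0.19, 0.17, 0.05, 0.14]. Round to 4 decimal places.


Marginal likelihood = sum P(model_i) * P(data|model_i)
Model 1: 0.0909 * 0.19 = 0.0173
Model 2: 0.3182 * 0.17 = 0.0541
Model 3: 0.2727 * 0.05 = 0.0136
Model 4: 0.3182 * 0.14 = 0.0445
Total = 0.1295

0.1295


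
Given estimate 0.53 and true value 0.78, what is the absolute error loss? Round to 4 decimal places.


Absolute error = |estimate - true|
= |-0.25| = 0.25

0.25


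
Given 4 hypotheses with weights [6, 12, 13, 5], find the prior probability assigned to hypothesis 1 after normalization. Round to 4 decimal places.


To normalize, divide each weight by the sum of all weights.
Sum = 36
Prior(H1) = 6/36 = 0.1667

0.1667


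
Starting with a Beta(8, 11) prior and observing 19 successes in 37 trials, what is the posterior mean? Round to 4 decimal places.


Posterior parameters: alpha = 8 + 19 = 27
beta = 11 + 18 = 29
Posterior mean = alpha / (alpha + beta) = 27 / 56
= 0.4821

0.4821


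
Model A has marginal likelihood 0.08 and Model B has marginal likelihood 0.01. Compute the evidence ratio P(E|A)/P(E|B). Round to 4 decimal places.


Evidence ratio = P(E|A) / P(E|B)
= 0.08 / 0.01
= 8.0

8.0


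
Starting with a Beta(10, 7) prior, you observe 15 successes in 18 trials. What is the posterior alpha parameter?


For a Beta-Binomial conjugate model:
Posterior alpha = prior alpha + number of successes
= 10 + 15 = 25

25


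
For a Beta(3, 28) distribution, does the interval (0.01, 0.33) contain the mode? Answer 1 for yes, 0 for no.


Mode of Beta(a,b) = (a-1)/(a+b-2)
= (3-1)/(3+28-2) = 0.069
Check: 0.01 <= 0.069 <= 0.33?
Result: 1

1


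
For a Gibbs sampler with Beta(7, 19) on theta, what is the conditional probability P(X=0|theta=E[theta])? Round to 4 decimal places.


E[theta] = 7/(7+19) = 0.2692
P(X=0|theta) = 1 - theta = 0.7308

0.7308


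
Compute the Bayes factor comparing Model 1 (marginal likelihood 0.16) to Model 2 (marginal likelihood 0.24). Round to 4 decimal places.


BF12 = marginal likelihood of M1 / marginal likelihood of M2
= 0.16/0.24
= 0.6667

0.6667


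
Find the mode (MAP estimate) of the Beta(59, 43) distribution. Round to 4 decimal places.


For Beta(a,b) with a,b > 1:
Mode = (a-1)/(a+b-2) = (59-1)/(102-2)
= 58/100 = 0.58

0.58


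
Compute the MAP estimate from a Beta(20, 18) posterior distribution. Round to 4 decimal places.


MAP = mode of Beta distribution
= (alpha - 1)/(alpha + beta - 2)
= (20-1)/(20+18-2)
= 19/36 = 0.5278

0.5278


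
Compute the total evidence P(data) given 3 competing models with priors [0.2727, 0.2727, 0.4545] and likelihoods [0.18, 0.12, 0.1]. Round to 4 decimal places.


Marginal likelihood = sum P(model_i) * P(data|model_i)
Model 1: 0.2727 * 0.18 = 0.0491
Model 2: 0.2727 * 0.12 = 0.0327
Model 3: 0.4545 * 0.1 = 0.0455
Total = 0.1273

0.1273


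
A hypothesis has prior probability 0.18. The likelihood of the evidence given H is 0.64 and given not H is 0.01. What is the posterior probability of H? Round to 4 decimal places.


Using Bayes' theorem:
P(E) = 0.18 * 0.64 + 0.82 * 0.01
P(E) = 0.1234
P(H|E) = (0.18 * 0.64) / 0.1234 = 0.9335

0.9335


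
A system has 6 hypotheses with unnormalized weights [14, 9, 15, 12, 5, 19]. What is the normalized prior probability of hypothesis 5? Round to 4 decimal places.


The normalized prior is the weight divided by the total.
Total weight = 74
P(H5) = 5 / 74 = 0.0676

0.0676


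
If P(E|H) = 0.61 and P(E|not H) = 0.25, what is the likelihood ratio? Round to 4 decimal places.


Likelihood ratio = P(E|H) / P(E|not H)
= 0.61 / 0.25
= 2.44

2.44


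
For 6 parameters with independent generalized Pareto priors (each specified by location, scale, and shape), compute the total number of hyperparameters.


A generalized Pareto prior has 3 hyperparameters per parameter.
Total = 6 * 3 = 18

18


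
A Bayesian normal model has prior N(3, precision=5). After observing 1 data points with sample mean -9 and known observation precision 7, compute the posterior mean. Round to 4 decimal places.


Posterior mean = (prior_precision * prior_mean + n * data_precision * data_mean) / (prior_precision + n * data_precision)
Numerator = 5*3 + 1*7*-9 = -48
Denominator = 5 + 1*7 = 12
Posterior mean = -4.0

-4.0


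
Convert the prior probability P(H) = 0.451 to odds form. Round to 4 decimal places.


P(not H) = 1 - 0.451 = 0.549
Odds = 0.451 / 0.549 = 0.8215

0.8215


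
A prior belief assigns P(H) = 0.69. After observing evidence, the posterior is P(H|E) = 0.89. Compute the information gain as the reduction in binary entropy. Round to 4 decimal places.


H(prior) = -0.69*log2(0.69) - 0.31*log2(0.31)
= 0.8932
H(post) = -0.89*log2(0.89) - 0.11*log2(0.11)
= 0.4999
IG = 0.8932 - 0.4999 = 0.3933

0.3933


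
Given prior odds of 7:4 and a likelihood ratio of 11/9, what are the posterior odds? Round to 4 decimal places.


Posterior odds = prior odds * LR
Prior odds = 7/4 = 1.75
LR = 11/9 = 1.2222
Posterior odds = 1.75 * 1.2222 = 2.1389

2.1389


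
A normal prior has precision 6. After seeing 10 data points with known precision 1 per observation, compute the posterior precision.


In the conjugate normal model, precisions add:
tau_posterior = tau_prior + n * tau_data
= 6 + 10*1 = 16

16


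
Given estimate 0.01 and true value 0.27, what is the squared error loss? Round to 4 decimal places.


Squared error = (estimate - true)^2
Difference = -0.26
Loss = -0.26^2 = 0.0676

0.0676


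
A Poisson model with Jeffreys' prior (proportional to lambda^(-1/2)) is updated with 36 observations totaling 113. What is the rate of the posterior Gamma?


Posterior = Gamma(0.5 + S, n)
= Gamma(0.5 + 113, 36)
Posterior rate = 0 + n = 36

36.0


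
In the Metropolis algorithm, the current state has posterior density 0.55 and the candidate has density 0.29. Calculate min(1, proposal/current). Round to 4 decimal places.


Ratio = 0.29/0.55 = 0.5273
Acceptance probability = min(1, 0.5273)
= 0.5273

0.5273


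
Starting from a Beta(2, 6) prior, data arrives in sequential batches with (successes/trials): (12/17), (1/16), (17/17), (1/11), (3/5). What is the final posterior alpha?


In sequential Bayesian updating, we sum all successes.
Total successes = 34
Final alpha = 2 + 34 = 36

36


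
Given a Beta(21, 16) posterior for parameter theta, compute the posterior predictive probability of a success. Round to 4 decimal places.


For a Beta-Bernoulli model, the predictive probability is the mean:
P(success) = 21/(21+16) = 21/37 = 0.5676

0.5676


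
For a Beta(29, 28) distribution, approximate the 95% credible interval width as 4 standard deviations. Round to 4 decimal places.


Variance of Beta(a,b) = ab / ((a+b)^2 * (a+b+1))
= 29*28 / ((57)^2 * 58)
= 0.0043
SD = sqrt(0.0043) = 0.0656
Width = 4 * SD = 0.2626

0.2626


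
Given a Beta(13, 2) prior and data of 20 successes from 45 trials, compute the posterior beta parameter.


Number of failures = 45 - 20 = 25
Posterior beta = 2 + 25 = 27

27


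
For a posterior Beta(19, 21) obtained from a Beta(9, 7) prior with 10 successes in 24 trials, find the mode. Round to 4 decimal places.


Mode = (alpha - 1) / (alpha + beta - 2)
= 18 / 38
= 0.4737

0.4737


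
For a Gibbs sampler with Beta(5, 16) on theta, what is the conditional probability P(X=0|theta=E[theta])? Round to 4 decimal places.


E[theta] = 5/(5+16) = 0.2381
P(X=0|theta) = 1 - theta = 0.7619

0.7619


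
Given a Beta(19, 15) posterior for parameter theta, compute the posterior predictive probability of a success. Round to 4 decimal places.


For a Beta-Bernoulli model, the predictive probability is the mean:
P(success) = 19/(19+15) = 19/34 = 0.5588

0.5588


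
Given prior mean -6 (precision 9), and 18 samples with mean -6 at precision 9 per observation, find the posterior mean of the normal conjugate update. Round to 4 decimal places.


The posterior mean is a precision-weighted average of prior and data.
Post. prec. = 9 + 162 = 171
Post. mean = (-54 + -972)/171 = -1026/171 = -6.0

-6.0


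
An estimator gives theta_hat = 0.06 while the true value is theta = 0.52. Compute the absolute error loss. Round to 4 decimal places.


The absolute error loss is |theta_hat - theta|
= |0.06 - 0.52|
= 0.46

0.46


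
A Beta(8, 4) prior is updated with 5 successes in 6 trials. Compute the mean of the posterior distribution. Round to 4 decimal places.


After update: Beta(13, 5)
Mean = 13 / (13 + 5) = 13 / 18
= 0.7222

0.7222


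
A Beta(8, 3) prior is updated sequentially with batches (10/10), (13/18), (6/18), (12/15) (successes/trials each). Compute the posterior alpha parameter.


Sequential conjugate updating is equivalent to a single batch update.
Total successes across all batches = 41
alpha_posterior = alpha_prior + total_successes = 8 + 41
= 49

49


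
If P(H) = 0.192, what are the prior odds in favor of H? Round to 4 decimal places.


Prior odds = P(H) / (1 - P(H))
= 0.192 / 0.808
= 0.2376

0.2376


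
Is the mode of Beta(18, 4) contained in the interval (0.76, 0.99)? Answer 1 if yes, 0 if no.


Mode = (a-1)/(a+b-2) = 17/20 = 0.85
Interval: (0.76, 0.99)
Contains mode? 1

1


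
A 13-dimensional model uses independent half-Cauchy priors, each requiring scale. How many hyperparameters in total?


Per parameter: 1 (scale).
Total = 13 * 1 = 13

13


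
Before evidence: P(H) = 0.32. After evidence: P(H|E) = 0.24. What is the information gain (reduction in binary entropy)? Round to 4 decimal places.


Prior entropy = 0.9044
Posterior entropy = 0.795
Information gain = 0.9044 - 0.795 = 0.1093

0.1093


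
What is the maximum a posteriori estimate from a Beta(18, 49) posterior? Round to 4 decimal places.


The MAP estimate equals the mode of the distribution.
Mode of Beta(a,b) = (a-1)/(a+b-2)
= 17/65
= 0.2615

0.2615


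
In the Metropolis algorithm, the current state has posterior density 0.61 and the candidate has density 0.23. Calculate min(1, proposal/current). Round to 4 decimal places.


Ratio = 0.23/0.61 = 0.377
Acceptance probability = min(1, 0.377)
= 0.377

0.377


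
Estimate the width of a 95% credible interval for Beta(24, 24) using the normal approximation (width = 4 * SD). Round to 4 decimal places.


For Beta(a,b): Var = ab/((a+b)^2(a+b+1))
Var = 0.0051, SD = 0.0714
Approximate 95% CI width = 4 * 0.0714 = 0.2857

0.2857


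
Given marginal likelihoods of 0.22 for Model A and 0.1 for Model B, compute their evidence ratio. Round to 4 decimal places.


Ratio = ML(A) / ML(B) = 0.22/0.1
= 2.2

2.2


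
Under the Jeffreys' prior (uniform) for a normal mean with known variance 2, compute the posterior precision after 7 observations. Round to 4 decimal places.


Prior precision = 0 (flat prior).
Post. prec. = 0 + n/var = 7/2 = 3.5

3.5


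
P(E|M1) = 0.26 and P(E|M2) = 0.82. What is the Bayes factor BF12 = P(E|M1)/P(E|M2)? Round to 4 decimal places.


Bayes factor BF12 = P(E|M1) / P(E|M2)
= 0.26 / 0.82
= 0.3171

0.3171


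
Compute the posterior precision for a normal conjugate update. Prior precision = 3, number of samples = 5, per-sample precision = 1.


tau_post = tau_0 + n * tau
= 3 + 5 * 1 = 8

8


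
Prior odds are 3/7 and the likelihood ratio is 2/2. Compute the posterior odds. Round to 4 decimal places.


Posterior odds = prior odds * likelihood ratio
= (3/7) * (2/2)
= 6 / 14
= 0.4286

0.4286


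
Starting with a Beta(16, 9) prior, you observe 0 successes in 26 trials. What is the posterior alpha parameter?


For a Beta-Binomial conjugate model:
Posterior alpha = prior alpha + number of successes
= 16 + 0 = 16

16


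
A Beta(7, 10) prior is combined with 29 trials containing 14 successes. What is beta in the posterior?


In conjugate updating:
beta_posterior = beta_prior + (n - k)
= 10 + (29 - 14)
= 10 + 15 = 25

25


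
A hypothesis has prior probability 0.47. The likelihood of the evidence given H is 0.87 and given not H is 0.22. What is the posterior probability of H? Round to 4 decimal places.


Using Bayes' theorem:
P(E) = 0.47 * 0.87 + 0.53 * 0.22
P(E) = 0.5255
P(H|E) = (0.47 * 0.87) / 0.5255 = 0.7781

0.7781


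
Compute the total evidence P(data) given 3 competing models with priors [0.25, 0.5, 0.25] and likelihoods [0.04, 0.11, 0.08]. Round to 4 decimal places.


Marginal likelihood = sum P(model_i) * P(data|model_i)
Model 1: 0.25 * 0.04 = 0.01
Model 2: 0.5 * 0.11 = 0.055
Model 3: 0.25 * 0.08 = 0.02
Total = 0.085

0.085


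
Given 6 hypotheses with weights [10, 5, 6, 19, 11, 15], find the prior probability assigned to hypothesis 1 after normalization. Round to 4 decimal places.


To normalize, divide each weight by the sum of all weights.
Sum = 66
Prior(H1) = 10/66 = 0.1515

0.1515


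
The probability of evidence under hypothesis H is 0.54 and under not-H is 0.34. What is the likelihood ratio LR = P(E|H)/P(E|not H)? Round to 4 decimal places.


LR = 0.54 / 0.34
= 1.5882

1.5882


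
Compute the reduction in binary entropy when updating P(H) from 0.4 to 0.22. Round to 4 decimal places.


H_before = -p*log2(p) - (1-p)*log2(1-p) for p=0.4: 0.971
H_after for p=0.22: 0.7602
Reduction = 0.971 - 0.7602 = 0.2108

0.2108


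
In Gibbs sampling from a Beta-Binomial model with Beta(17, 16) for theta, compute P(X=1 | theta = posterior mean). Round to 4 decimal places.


Posterior mean = alpha/(alpha+beta) = 17/33 = 0.5152
P(X=1|theta=mean) = theta = 0.5152

0.5152


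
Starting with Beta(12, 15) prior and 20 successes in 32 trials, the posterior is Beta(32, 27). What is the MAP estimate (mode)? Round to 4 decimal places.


The mode of Beta(a, b) when a > 1 and b > 1 is (a-1)/(a+b-2)
= (32 - 1) / (32 + 27 - 2)
= 31 / 57
= 0.5439

0.5439


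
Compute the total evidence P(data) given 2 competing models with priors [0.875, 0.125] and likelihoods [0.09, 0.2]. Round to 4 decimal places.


Marginal likelihood = sum P(model_i) * P(data|model_i)
Model 1: 0.875 * 0.09 = 0.0788
Model 2: 0.125 * 0.2 = 0.025
Total = 0.1038

0.1038


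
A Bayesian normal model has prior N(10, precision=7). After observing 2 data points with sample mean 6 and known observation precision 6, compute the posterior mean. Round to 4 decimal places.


Posterior mean = (prior_precision * prior_mean + n * data_precision * data_mean) / (prior_precision + n * data_precision)
Numerator = 7*10 + 2*6*6 = 142
Denominator = 7 + 2*6 = 19
Posterior mean = 7.4737

7.4737


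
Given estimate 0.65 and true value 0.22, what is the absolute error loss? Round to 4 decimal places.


Absolute error = |estimate - true|
= |0.43| = 0.43

0.43


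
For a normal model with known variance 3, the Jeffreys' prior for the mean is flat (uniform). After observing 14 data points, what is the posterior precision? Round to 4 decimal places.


Jeffreys' prior for normal mean (known variance) is flat.
Prior precision = 0.
Posterior precision = prior_prec + n/sigma^2 = 0 + 14/3
= 4.6667

4.6667


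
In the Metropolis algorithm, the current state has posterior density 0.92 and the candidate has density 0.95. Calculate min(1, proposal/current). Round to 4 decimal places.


Ratio = 0.95/0.92 = 1.0326
Acceptance probability = min(1, 1.0326)
= 1.0

1.0


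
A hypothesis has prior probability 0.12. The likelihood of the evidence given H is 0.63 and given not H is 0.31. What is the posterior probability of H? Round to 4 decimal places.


Using Bayes' theorem:
P(E) = 0.12 * 0.63 + 0.88 * 0.31
P(E) = 0.3484
P(H|E) = (0.12 * 0.63) / 0.3484 = 0.217

0.217


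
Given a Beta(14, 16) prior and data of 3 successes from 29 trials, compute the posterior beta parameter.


Number of failures = 29 - 3 = 26
Posterior beta = 16 + 26 = 42

42


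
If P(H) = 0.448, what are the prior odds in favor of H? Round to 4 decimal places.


Prior odds = P(H) / (1 - P(H))
= 0.448 / 0.552
= 0.8116

0.8116


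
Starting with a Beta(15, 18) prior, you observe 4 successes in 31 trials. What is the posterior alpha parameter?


For a Beta-Binomial conjugate model:
Posterior alpha = prior alpha + number of successes
= 15 + 4 = 19

19


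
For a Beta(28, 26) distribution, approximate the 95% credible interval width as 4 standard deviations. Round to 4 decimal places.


Variance of Beta(a,b) = ab / ((a+b)^2 * (a+b+1))
= 28*26 / ((54)^2 * 55)
= 0.0045
SD = sqrt(0.0045) = 0.0674
Width = 4 * SD = 0.2695

0.2695


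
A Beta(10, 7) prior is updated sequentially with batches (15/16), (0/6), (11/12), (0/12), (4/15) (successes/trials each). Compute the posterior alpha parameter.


Sequential conjugate updating is equivalent to a single batch update.
Total successes across all batches = 30
alpha_posterior = alpha_prior + total_successes = 10 + 30
= 40

40


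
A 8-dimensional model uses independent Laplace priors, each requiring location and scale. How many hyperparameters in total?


Per parameter: 2 (location and scale).
Total = 8 * 2 = 16

16


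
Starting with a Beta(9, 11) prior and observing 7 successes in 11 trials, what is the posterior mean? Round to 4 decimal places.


Posterior parameters: alpha = 9 + 7 = 16
beta = 11 + 4 = 15
Posterior mean = alpha / (alpha + beta) = 16 / 31
= 0.5161

0.5161


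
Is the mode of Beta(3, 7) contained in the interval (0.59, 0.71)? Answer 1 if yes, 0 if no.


Mode = (a-1)/(a+b-2) = 2/8 = 0.25
Interval: (0.59, 0.71)
Contains mode? 0

0


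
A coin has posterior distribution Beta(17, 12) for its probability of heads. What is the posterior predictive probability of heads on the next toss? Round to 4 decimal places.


Posterior predictive = E[theta] = alpha/(alpha+beta)
= 17/29
= 0.5862

0.5862


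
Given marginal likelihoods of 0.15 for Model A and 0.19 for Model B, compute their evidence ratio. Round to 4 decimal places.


Ratio = ML(A) / ML(B) = 0.15/0.19
= 0.7895

0.7895


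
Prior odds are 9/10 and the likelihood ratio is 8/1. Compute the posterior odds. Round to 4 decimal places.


Posterior odds = prior odds * likelihood ratio
= (9/10) * (8/1)
= 72 / 10
= 7.2

7.2


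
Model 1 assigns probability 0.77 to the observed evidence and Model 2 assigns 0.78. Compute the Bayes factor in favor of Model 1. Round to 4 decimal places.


BF = P(data|M1) / P(data|M2)
= 0.77 / 0.78 = 0.9872

0.9872


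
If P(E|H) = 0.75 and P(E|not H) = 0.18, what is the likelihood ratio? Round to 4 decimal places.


Likelihood ratio = P(E|H) / P(E|not H)
= 0.75 / 0.18
= 4.1667

4.1667


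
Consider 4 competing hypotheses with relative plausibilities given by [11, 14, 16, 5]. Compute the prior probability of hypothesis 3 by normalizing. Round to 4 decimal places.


Sum of weights = 11 + 14 + 16 + 5 = 46
Normalized prior for H3 = 16 / 46
= 0.3478

0.3478


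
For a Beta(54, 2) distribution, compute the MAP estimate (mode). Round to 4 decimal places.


MAP = mode = (a-1)/(a+b-2)
= (54-1)/(54+2-2)
= 53/54 = 0.9815

0.9815


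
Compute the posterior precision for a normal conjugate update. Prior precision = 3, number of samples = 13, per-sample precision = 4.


tau_post = tau_0 + n * tau
= 3 + 13 * 4 = 55

55


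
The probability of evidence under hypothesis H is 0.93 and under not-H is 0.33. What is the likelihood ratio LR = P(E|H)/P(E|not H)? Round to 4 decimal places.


LR = 0.93 / 0.33
= 2.8182

2.8182


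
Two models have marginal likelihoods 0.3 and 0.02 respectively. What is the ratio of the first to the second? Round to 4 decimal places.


Evidence ratio = 0.3 / 0.02
= 15.0

15.0


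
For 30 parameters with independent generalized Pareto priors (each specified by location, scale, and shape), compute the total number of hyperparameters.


A generalized Pareto prior has 3 hyperparameters per parameter.
Total = 30 * 3 = 90

90


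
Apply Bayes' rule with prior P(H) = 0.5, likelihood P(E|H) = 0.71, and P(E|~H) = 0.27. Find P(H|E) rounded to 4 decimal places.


Step 1: Compute marginal P(E) = P(E|H)P(H) + P(E|~H)P(~H)
= 0.71*0.5 + 0.27*0.5 = 0.49
Step 2: P(H|E) = P(E|H)P(H)/P(E) = 0.355/0.49
= 0.7245

0.7245


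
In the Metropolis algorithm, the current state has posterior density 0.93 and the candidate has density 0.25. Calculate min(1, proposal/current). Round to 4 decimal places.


Ratio = 0.25/0.93 = 0.2688
Acceptance probability = min(1, 0.2688)
= 0.2688

0.2688


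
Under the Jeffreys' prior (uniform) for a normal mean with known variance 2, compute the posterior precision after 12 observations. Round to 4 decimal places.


Prior precision = 0 (flat prior).
Post. prec. = 0 + n/var = 12/2 = 6.0

6.0


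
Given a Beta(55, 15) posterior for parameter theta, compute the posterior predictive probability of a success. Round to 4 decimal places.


For a Beta-Bernoulli model, the predictive probability is the mean:
P(success) = 55/(55+15) = 55/70 = 0.7857

0.7857


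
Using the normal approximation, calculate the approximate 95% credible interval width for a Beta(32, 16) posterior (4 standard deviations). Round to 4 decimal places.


Var(Beta) = 32*16/(48^2 * 49) = 0.0045
SD = 0.0673
Width ~ 4*SD = 0.2694

0.2694


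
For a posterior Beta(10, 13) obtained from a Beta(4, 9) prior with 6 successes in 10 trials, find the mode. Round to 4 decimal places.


Mode = (alpha - 1) / (alpha + beta - 2)
= 9 / 21
= 0.4286

0.4286


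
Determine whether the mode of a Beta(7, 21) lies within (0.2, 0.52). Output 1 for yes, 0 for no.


First find the mode: (a-1)/(a+b-2) = 0.2308
Is 0.2308 in (0.2, 0.52)? 1

1


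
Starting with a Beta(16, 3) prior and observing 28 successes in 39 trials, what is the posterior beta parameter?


Posterior beta = prior beta + failures
Failures = 39 - 28 = 11
beta_post = 3 + 11 = 14

14


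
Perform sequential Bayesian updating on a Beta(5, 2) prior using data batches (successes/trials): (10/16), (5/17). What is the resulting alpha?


Accumulate successes: 15
Posterior alpha = prior alpha + sum of successes
= 5 + 15 = 20

20


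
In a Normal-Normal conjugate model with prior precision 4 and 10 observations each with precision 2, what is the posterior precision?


Posterior precision = prior precision + n * observation precision
= 4 + 10 * 2
= 4 + 20 = 24

24


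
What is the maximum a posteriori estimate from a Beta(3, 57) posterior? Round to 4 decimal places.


The MAP estimate equals the mode of the distribution.
Mode of Beta(a,b) = (a-1)/(a+b-2)
= 2/58
= 0.0345

0.0345


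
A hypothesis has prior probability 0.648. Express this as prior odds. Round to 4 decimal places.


Odds = P(H) / P(not H) = 0.648 / 0.352
= 1.8409

1.8409


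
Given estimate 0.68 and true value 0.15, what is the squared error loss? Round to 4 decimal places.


Squared error = (estimate - true)^2
Difference = 0.53
Loss = 0.53^2 = 0.2809

0.2809


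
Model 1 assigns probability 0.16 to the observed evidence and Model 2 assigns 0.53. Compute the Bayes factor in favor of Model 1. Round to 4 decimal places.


BF = P(data|M1) / P(data|M2)
= 0.16 / 0.53 = 0.3019

0.3019


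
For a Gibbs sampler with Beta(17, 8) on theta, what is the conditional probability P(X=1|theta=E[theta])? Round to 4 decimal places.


E[theta] = 17/(17+8) = 0.68
P(X=1|theta) = theta = 0.68

0.68


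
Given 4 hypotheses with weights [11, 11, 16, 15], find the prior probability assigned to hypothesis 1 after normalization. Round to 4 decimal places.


To normalize, divide each weight by the sum of all weights.
Sum = 53
Prior(H1) = 11/53 = 0.2075

0.2075


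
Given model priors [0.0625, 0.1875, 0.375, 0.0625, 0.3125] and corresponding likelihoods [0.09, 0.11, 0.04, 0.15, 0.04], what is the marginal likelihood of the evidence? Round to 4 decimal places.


P(E) = sum_i P(M_i) P(E|M_i)
= 0.0056 + 0.0206 + 0.015 + 0.0094 + 0.0125
= 0.0631

0.0631


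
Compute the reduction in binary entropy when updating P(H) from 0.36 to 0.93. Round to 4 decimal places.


H_before = -p*log2(p) - (1-p)*log2(1-p) for p=0.36: 0.9427
H_after for p=0.93: 0.3659
Reduction = 0.9427 - 0.3659 = 0.5768

0.5768


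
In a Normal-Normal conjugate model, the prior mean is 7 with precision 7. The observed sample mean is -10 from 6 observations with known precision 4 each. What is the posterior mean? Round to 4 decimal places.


Posterior precision = tau0 + n*tau = 7 + 6*4 = 31
Posterior mean = (tau0*mu0 + n*tau*xbar) / posterior_precision
= (7*7 + 6*4*-10) / 31
= -191 / 31 = -6.1613

-6.1613


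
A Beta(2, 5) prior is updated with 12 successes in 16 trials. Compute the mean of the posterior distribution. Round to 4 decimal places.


After update: Beta(14, 9)
Mean = 14 / (14 + 9) = 14 / 23
= 0.6087

0.6087


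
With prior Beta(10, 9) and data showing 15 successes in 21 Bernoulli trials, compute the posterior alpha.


Conjugate update: alpha_posterior = alpha_prior + k
= 10 + 15 = 25

25


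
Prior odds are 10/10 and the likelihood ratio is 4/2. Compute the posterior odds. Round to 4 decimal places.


Posterior odds = prior odds * likelihood ratio
= (10/10) * (4/2)
= 40 / 20
= 2.0

2.0


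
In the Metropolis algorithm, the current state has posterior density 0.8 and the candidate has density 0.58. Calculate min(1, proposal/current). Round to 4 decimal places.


Ratio = 0.58/0.8 = 0.725
Acceptance probability = min(1, 0.725)
= 0.725

0.725


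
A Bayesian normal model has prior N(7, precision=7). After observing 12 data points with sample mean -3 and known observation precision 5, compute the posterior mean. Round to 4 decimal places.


Posterior mean = (prior_precision * prior_mean + n * data_precision * data_mean) / (prior_precision + n * data_precision)
Numerator = 7*7 + 12*5*-3 = -131
Denominator = 7 + 12*5 = 67
Posterior mean = -1.9552

-1.9552


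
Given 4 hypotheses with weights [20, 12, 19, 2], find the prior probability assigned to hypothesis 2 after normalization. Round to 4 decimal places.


To normalize, divide each weight by the sum of all weights.
Sum = 53
Prior(H2) = 12/53 = 0.2264

0.2264


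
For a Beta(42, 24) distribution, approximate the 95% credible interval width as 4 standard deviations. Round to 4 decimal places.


Variance of Beta(a,b) = ab / ((a+b)^2 * (a+b+1))
= 42*24 / ((66)^2 * 67)
= 0.0035
SD = sqrt(0.0035) = 0.0588
Width = 4 * SD = 0.2351

0.2351


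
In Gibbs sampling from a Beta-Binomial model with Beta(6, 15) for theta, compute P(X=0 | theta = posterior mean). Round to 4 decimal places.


Posterior mean = alpha/(alpha+beta) = 6/21 = 0.2857
P(X=0|theta=mean) = 1 - theta = 0.7143

0.7143


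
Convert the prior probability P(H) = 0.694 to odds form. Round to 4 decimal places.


P(not H) = 1 - 0.694 = 0.306
Odds = 0.694 / 0.306 = 2.268

2.268


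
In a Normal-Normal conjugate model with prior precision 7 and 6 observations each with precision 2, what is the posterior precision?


Posterior precision = prior precision + n * observation precision
= 7 + 6 * 2
= 7 + 12 = 19

19


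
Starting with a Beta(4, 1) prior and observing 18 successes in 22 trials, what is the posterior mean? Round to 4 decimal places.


Posterior parameters: alpha = 4 + 18 = 22
beta = 1 + 4 = 5
Posterior mean = alpha / (alpha + beta) = 22 / 27
= 0.8148

0.8148


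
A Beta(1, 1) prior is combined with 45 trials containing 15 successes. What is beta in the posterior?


In conjugate updating:
beta_posterior = beta_prior + (n - k)
= 1 + (45 - 15)
= 1 + 30 = 31

31


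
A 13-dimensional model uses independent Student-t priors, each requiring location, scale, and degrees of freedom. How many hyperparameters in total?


Per parameter: 3 (location, scale, and degrees of freedom).
Total = 13 * 3 = 39

39


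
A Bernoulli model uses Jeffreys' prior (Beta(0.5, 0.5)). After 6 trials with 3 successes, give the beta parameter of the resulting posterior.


Posterior = Beta(prior_alpha + successes, prior_beta + failures)
= Beta(0.5 + 3, 0.5 + 3)
Posterior beta = 0.5 + (n - k) = 0.5 + 3 = 3.5

3.5


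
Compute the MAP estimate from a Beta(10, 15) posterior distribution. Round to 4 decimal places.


MAP = mode of Beta distribution
= (alpha - 1)/(alpha + beta - 2)
= (10-1)/(10+15-2)
= 9/23 = 0.3913

0.3913


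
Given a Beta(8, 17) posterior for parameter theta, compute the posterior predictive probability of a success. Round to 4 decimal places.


For a Beta-Bernoulli model, the predictive probability is the mean:
P(success) = 8/(8+17) = 8/25 = 0.32

0.32


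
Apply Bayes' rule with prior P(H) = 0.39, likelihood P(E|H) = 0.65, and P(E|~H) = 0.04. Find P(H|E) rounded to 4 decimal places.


Step 1: Compute marginal P(E) = P(E|H)P(H) + P(E|~H)P(~H)
= 0.65*0.39 + 0.04*0.61 = 0.2779
Step 2: P(H|E) = P(E|H)P(H)/P(E) = 0.2535/0.2779
= 0.9122

0.9122


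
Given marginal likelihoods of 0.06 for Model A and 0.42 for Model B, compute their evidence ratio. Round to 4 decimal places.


Ratio = ML(A) / ML(B) = 0.06/0.42
= 0.1429

0.1429


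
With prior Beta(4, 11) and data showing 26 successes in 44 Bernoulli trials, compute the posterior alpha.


Conjugate update: alpha_posterior = alpha_prior + k
= 4 + 26 = 30

30


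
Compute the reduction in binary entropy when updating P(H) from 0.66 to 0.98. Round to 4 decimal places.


H_before = -p*log2(p) - (1-p)*log2(1-p) for p=0.66: 0.9248
H_after for p=0.98: 0.1414
Reduction = 0.9248 - 0.1414 = 0.7834

0.7834


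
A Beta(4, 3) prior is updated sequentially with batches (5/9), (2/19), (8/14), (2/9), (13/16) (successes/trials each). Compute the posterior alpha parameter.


Sequential conjugate updating is equivalent to a single batch update.
Total successes across all batches = 30
alpha_posterior = alpha_prior + total_successes = 4 + 30
= 34

34
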